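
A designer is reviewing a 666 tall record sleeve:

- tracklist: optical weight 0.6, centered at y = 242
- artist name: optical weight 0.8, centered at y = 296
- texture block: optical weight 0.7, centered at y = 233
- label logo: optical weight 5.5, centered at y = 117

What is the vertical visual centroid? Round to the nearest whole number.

y ≈ 156

Weights sum to 0.6 + 0.8 + 0.7 + 5.5 = 7.6.
y: (0.6·242 + 0.8·296 + 0.7·233 + 5.5·117) / 7.6 = 1188.6 / 7.6 ≈ 156.39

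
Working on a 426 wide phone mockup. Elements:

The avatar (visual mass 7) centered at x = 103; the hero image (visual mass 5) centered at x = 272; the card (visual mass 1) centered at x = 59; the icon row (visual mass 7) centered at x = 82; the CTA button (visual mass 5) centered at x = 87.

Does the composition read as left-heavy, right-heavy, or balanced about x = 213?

left-heavy

Σw = 7 + 5 + 1 + 7 + 5 = 25.
x-moment: 7·103 + 5·272 + 1·59 + 7·82 + 5·87 = 3149; centroid 3149/25 ≈ 125.96.
126.0 lies left of the midline 213, so the layout is left-heavy.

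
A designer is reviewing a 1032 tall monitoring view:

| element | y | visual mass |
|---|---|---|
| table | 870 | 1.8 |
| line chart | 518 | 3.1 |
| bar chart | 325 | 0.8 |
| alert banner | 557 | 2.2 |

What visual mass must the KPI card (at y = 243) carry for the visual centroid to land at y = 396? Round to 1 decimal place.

Fixed elements: Σw = 1.8 + 3.1 + 0.8 + 2.2 = 7.9, Σw·y = 1.8·870 + 3.1·518 + 0.8·325 + 2.2·557 = 4657.2.
Balance at y = 396 requires (4657.2 + w·243) / (7.9 + w) = 396.
Solving: w = (396·7.9 − 4657.2) / (243 − 396) = -1528.8 / -153 ≈ 9.99.

w ≈ 10.0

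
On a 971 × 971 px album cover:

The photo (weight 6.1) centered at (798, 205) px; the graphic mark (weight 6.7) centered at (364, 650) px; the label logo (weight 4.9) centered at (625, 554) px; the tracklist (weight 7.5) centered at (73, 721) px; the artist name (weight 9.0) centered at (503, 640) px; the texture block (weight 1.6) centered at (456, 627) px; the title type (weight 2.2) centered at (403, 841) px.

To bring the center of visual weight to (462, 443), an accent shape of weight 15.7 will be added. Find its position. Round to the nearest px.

(494, 92)

With the accent shape, Σw becomes 6.1 + 6.7 + 4.9 + 7.5 + 9.0 + 1.6 + 2.2 + 15.7 = 53.7.
x: need Σw·x = 53.7·462 = 24809.4. Existing = 6.1·798 + 6.7·364 + 4.9·625 + 7.5·73 + 9.0·503 + 1.6·456 + 2.2·403 = 17059.8. Remainder 7749.6 / 15.7 ≈ 493.61.
y: need Σw·y = 53.7·443 = 23789.1. Existing = 6.1·205 + 6.7·650 + 4.9·554 + 7.5·721 + 9.0·640 + 1.6·627 + 2.2·841 = 22341.0. Remainder 1448.1 / 15.7 ≈ 92.24.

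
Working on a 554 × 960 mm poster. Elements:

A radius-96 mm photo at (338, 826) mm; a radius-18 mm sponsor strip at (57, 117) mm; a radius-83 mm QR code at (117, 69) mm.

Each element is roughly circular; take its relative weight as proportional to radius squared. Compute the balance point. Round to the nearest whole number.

r² weights: photo 96² = 9216, sponsor strip 18² = 324, QR code 83² = 6889. Total = 16429.
Σw·x = 9216·338 + 324·57 + 6889·117 = 3939489, so x̄ = 3939489/16429 ≈ 239.79.
Σw·y = 9216·826 + 324·117 + 6889·69 = 8125665, so ȳ = 8125665/16429 ≈ 494.59.

(240, 495)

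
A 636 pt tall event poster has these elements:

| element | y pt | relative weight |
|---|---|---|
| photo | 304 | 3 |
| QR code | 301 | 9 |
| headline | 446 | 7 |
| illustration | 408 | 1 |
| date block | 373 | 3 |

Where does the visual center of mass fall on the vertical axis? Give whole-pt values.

y ≈ 360

Weights sum to 3 + 9 + 7 + 1 + 3 = 23.
Σw·y = 3·304 + 9·301 + 7·446 + 1·408 + 3·373 = 8270, so ȳ = 8270/23 ≈ 359.57.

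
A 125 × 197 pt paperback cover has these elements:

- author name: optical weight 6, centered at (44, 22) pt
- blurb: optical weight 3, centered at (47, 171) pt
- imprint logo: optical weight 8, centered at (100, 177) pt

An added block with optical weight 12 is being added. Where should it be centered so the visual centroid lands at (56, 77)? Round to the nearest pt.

With the added block, Σw becomes 6 + 3 + 8 + 12 = 29.
x: target moment 29×56 = 1624; current 6·44 + 3·47 + 8·100 = 1205; the added block supplies 419, so x = 419/12 ≈ 34.92.
y: target moment 29×77 = 2233; current 6·22 + 3·171 + 8·177 = 2061; the added block supplies 172, so y = 172/12 ≈ 14.33.

(35, 14)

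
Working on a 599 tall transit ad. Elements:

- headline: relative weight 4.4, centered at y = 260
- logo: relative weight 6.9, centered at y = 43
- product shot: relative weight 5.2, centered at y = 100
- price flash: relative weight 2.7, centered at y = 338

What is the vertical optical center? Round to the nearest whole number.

y ≈ 150

Weights sum to 4.4 + 6.9 + 5.2 + 2.7 = 19.2.
y: (4.4·260 + 6.9·43 + 5.2·100 + 2.7·338) / 19.2 = 2873.3 / 19.2 ≈ 149.65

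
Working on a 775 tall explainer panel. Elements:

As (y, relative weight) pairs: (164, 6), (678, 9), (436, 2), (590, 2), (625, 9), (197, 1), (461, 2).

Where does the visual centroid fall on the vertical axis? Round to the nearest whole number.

Σw = 6 + 9 + 2 + 2 + 9 + 1 + 2 = 31.
y: moment 15882 / weight 31 ≈ 512.32

y ≈ 512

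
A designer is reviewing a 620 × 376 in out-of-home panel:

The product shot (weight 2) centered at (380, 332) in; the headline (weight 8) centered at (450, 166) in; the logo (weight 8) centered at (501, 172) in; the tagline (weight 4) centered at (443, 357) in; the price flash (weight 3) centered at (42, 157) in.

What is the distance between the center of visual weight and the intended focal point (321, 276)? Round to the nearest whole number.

≈ 111 in

Weights sum to 2 + 8 + 8 + 4 + 3 = 25.
x-moment: 2·380 + 8·450 + 8·501 + 4·443 + 3·42 = 10266; centroid 10266/25 ≈ 410.64.
y-moment: 2·332 + 8·166 + 8·172 + 4·357 + 3·157 = 5267; centroid 5267/25 ≈ 210.68.
Offset from (321, 276): Δx ≈ 89.64, Δy ≈ -65.32; distance = √(Δx² + Δy²) ≈ 110.91.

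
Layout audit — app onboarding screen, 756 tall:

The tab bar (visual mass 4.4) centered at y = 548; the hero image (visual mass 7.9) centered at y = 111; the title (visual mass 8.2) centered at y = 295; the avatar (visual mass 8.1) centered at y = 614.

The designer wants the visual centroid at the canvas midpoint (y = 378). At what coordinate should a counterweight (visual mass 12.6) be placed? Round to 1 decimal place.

y ≈ 388.3

After adding the counterweight, total weight = 4.4 + 7.9 + 8.2 + 8.1 + 12.6 = 41.2.
Along y: (10680.5 + 12.6·y) / 41.2 = 378 (existing moment 4.4·548 + 7.9·111 + 8.2·295 + 8.1·614 = 10680.5) ⇒ y = (15573.6 − 10680.5) / 12.6 ≈ 388.34.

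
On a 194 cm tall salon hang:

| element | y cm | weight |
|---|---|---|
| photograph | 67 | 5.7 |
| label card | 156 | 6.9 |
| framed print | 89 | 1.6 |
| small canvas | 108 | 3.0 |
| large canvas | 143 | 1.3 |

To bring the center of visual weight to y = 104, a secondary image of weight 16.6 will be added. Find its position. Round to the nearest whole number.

y ≈ 93

New total weight: (5.7 + 6.9 + 1.6 + 3.0 + 1.3) + 16.6 = 35.1.
y: target moment 35.1×104 = 3650.4; current 5.7·67 + 6.9·156 + 1.6·89 + 3.0·108 + 1.3·143 = 2110.6; the secondary image supplies 1539.8, so y = 1539.8/16.6 ≈ 92.76.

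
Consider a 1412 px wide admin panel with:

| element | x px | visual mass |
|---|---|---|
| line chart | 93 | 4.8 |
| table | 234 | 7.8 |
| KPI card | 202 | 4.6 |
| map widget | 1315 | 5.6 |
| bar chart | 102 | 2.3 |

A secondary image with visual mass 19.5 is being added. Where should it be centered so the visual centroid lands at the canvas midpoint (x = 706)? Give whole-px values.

New total weight: (4.8 + 7.8 + 4.6 + 5.6 + 2.3) + 19.5 = 44.6.
x: target moment 44.6×706 = 31487.6; current 4.8·93 + 7.8·234 + 4.6·202 + 5.6·1315 + 2.3·102 = 10799.4; the secondary image supplies 20688.2, so x = 20688.2/19.5 ≈ 1060.93.

x ≈ 1061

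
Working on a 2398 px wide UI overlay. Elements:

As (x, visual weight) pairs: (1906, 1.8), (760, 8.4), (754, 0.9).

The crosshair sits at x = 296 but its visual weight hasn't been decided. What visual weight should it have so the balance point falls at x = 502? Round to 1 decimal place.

w ≈ 23.9

Fixed elements: Σw = 1.8 + 8.4 + 0.9 = 11.1, Σw·x = 1.8·1906 + 8.4·760 + 0.9·754 = 10493.4.
For the centroid to hit 502: (10493.4 + w·296) / (11.1 + w) = 502.
So w = (502·11.1 − 10493.4)/(296 − 502) = -4921.2/-206 ≈ 23.89.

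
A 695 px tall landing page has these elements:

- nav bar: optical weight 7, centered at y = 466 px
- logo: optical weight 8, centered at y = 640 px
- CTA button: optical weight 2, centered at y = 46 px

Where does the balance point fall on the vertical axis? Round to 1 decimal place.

Total weight = 7 + 8 + 2 = 17.
y: (7·466 + 8·640 + 2·46) / 17 = 8474 / 17 ≈ 498.47

y ≈ 498.5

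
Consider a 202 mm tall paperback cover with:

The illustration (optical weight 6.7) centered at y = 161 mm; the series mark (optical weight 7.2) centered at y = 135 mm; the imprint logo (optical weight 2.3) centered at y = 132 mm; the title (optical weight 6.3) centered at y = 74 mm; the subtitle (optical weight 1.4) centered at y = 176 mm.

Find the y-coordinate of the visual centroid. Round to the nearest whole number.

Weights sum to 6.7 + 7.2 + 2.3 + 6.3 + 1.4 = 23.9.
y: (6.7·161 + 7.2·135 + 2.3·132 + 6.3·74 + 1.4·176) / 23.9 = 3066.9 / 23.9 ≈ 128.32

y ≈ 128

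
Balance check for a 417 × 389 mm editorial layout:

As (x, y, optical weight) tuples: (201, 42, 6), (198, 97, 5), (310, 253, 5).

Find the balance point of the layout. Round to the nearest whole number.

Weights sum to 6 + 5 + 5 = 16.
x-moment: 6·201 + 5·198 + 5·310 = 3746; centroid 3746/16 ≈ 234.12.
y-moment: 6·42 + 5·97 + 5·253 = 2002; centroid 2002/16 ≈ 125.12.

(234, 125)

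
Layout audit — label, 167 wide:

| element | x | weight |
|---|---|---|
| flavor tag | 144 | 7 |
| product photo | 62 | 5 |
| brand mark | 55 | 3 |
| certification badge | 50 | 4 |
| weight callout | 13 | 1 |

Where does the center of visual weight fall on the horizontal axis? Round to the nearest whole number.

x ≈ 85

Total weight = 7 + 5 + 3 + 4 + 1 = 20.
x-moment: 7·144 + 5·62 + 3·55 + 4·50 + 1·13 = 1696; centroid 1696/20 ≈ 84.80.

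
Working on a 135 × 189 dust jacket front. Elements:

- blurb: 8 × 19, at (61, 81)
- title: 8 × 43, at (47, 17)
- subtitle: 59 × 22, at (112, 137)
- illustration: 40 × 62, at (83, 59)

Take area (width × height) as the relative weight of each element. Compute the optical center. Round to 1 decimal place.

Taking area as weight: blurb 8·19 = 152, title 8·43 = 344, subtitle 59·22 = 1298, illustration 40·62 = 2480. Sum 4274.
Σw·x = 152·61 + 344·47 + 1298·112 + 2480·83 = 376656, so x̄ = 376656/4274 ≈ 88.13.
Σw·y = 152·81 + 344·17 + 1298·137 + 2480·59 = 342306, so ȳ = 342306/4274 ≈ 80.09.

(88.1, 80.1)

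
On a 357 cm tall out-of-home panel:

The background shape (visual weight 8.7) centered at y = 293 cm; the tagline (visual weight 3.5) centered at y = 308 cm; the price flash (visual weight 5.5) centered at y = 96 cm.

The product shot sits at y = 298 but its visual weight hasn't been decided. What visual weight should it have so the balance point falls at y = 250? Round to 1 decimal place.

Known weights sum to 8.7 + 3.5 + 5.5 = 17.7; their moment is 8.7·293 + 3.5·308 + 5.5·96 = 4155.1.
Set Σw·y/Σw = 250: (4155.1 + 298w) = 250·(17.7 + w).
Solving: w = (250·17.7 − 4155.1) / (298 − 250) = 269.9 / 48 ≈ 5.62.

w ≈ 5.6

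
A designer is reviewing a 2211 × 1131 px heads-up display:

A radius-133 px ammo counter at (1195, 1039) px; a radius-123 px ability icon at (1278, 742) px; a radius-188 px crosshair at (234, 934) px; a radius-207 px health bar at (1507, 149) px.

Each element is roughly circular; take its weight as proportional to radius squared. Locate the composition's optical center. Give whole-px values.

r² weights: ammo counter 133² = 17689, ability icon 123² = 15129, crosshair 188² = 35344, health bar 207² = 42849. Total = 111011.
Σw·x = 17689·1195 + 15129·1278 + 35344·234 + 42849·1507 = 113317156, so x̄ = 113317156/111011 ≈ 1020.77.
Σw·y = 17689·1039 + 15129·742 + 35344·934 + 42849·149 = 69000386, so ȳ = 69000386/111011 ≈ 621.56.

(1021, 622)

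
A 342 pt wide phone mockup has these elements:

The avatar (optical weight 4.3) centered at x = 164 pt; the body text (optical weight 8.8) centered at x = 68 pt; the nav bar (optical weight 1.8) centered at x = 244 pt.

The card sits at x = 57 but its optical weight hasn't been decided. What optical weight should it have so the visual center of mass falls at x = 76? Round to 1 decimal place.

Existing Σw = 14.9 (4.3 + 8.8 + 1.8); existing moment 4.3·164 + 8.8·68 + 1.8·244 = 1742.8.
For the centroid to hit 76: (1742.8 + w·57) / (14.9 + w) = 76.
So w = (76·14.9 − 1742.8)/(57 − 76) = -610.4/-19 ≈ 32.13.

w ≈ 32.1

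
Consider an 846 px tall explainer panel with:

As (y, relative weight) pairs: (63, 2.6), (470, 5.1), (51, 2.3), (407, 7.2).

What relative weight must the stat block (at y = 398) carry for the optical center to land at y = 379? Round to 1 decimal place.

Existing Σw = 17.2 (2.6 + 5.1 + 2.3 + 7.2); existing moment 2.6·63 + 5.1·470 + 2.3·51 + 7.2·407 = 5608.5.
For the centroid to hit 379: (5608.5 + w·398) / (17.2 + w) = 379.
So w = (379·17.2 − 5608.5)/(398 − 379) = 910.3/19 ≈ 47.91.

w ≈ 47.9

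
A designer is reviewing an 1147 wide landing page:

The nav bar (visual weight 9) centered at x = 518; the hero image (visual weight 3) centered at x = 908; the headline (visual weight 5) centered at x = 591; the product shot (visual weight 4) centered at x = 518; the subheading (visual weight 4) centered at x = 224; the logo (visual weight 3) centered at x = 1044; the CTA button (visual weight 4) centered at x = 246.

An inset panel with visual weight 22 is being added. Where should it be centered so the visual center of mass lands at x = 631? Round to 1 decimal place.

x ≈ 756.8

New total weight: (9 + 3 + 5 + 4 + 4 + 3 + 4) + 22 = 54.
x: need Σw·x = 54·631 = 34074. Existing = 9·518 + 3·908 + 5·591 + 4·518 + 4·224 + 3·1044 + 4·246 = 17425. Remainder 16649 / 22 ≈ 756.77.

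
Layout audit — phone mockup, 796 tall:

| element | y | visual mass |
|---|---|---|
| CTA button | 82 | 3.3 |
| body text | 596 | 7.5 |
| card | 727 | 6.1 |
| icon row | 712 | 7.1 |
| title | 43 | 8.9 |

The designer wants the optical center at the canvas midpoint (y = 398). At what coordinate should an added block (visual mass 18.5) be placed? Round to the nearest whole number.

With the added block, Σw becomes 3.3 + 7.5 + 6.1 + 7.1 + 8.9 + 18.5 = 51.4.
Along y: (14613.2 + 18.5·y) / 51.4 = 398 (existing moment 3.3·82 + 7.5·596 + 6.1·727 + 7.1·712 + 8.9·43 = 14613.2) ⇒ y = (20457.2 − 14613.2) / 18.5 ≈ 315.89.

y ≈ 316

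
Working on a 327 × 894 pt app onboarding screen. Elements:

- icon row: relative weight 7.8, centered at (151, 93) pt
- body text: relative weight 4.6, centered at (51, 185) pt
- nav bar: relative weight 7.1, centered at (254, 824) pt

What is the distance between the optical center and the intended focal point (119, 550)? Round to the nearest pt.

≈ 175 pt

Weights sum to 7.8 + 4.6 + 7.1 = 19.5.
x: (7.8·151 + 4.6·51 + 7.1·254) / 19.5 = 3215.8 / 19.5 ≈ 164.91
y: (7.8·93 + 4.6·185 + 7.1·824) / 19.5 = 7426.8 / 19.5 ≈ 380.86
From (119, 550): dx = 45.91, dy = -169.14, so the distance is √(dx²+dy²) ≈ 175.26.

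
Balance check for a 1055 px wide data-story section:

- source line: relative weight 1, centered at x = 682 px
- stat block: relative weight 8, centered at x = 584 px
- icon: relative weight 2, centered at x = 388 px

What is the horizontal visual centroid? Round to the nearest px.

Σw = 1 + 8 + 2 = 11.
x-moment: 1·682 + 8·584 + 2·388 = 6130; centroid 6130/11 ≈ 557.27.

x ≈ 557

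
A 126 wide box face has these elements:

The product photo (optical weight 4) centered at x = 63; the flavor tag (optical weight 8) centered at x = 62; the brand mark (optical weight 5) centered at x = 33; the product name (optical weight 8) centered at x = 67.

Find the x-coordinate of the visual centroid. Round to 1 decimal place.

x ≈ 58.0

Weights sum to 4 + 8 + 5 + 8 = 25.
x: (4·63 + 8·62 + 5·33 + 8·67) / 25 = 1449 / 25 ≈ 57.96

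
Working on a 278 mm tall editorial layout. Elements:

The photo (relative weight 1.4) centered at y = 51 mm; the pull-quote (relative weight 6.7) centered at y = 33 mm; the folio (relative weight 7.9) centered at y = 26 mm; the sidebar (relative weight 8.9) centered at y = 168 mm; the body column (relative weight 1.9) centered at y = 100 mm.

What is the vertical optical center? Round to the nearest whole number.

Total weight = 1.4 + 6.7 + 7.9 + 8.9 + 1.9 = 26.8.
y-moment: 1.4·51 + 6.7·33 + 7.9·26 + 8.9·168 + 1.9·100 = 2183.1; centroid 2183.1/26.8 ≈ 81.46.

y ≈ 81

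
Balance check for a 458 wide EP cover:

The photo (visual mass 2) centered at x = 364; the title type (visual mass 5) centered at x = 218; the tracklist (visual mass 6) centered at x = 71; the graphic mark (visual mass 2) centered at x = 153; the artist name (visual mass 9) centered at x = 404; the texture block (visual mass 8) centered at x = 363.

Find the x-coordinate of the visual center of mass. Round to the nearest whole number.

x ≈ 284

Weights sum to 2 + 5 + 6 + 2 + 9 + 8 = 32.
Σw·x = 9090; x̄ = 9090/32 ≈ 284.06.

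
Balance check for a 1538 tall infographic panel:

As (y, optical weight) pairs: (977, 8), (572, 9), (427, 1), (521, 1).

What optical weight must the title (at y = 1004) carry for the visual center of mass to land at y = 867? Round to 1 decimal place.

Fixed elements: Σw = 8 + 9 + 1 + 1 = 19, Σw·y = 8·977 + 9·572 + 1·427 + 1·521 = 13912.
Set Σw·y/Σw = 867: (13912 + 1004w) = 867·(19 + w).
Rearranging, w·(1004 − 867) = 867·19 − 13912 = 2561, so w ≈ 2561/137 = 18.69.

w ≈ 18.7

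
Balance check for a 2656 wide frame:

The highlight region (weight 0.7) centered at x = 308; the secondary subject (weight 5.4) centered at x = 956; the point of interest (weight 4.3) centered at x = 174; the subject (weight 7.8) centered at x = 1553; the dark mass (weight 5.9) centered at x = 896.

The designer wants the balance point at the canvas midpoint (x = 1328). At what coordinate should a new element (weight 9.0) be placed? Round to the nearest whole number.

After adding the new element, total weight = 0.7 + 5.4 + 4.3 + 7.8 + 5.9 + 9.0 = 33.1.
x: need Σw·x = 33.1·1328 = 43956.8. Existing = 0.7·308 + 5.4·956 + 4.3·174 + 7.8·1553 + 5.9·896 = 23526.0. Remainder 20430.8 / 9.0 ≈ 2270.09.

x ≈ 2270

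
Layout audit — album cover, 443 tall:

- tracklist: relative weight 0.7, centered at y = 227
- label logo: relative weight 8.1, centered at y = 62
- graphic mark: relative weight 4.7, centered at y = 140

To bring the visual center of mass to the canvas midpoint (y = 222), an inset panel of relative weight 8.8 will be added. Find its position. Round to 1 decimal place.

y ≈ 412.7

New total weight: (0.7 + 8.1 + 4.7) + 8.8 = 22.3.
y: target moment 22.3×222 = 4950.6; current 0.7·227 + 8.1·62 + 4.7·140 = 1319.1; the inset panel supplies 3631.5, so y = 3631.5/8.8 ≈ 412.67.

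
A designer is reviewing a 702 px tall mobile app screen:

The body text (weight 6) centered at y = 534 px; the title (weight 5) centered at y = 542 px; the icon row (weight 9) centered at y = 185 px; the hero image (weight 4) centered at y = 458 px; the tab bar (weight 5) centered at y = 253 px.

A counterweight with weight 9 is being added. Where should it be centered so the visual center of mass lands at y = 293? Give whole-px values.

y ≈ 51

New total weight: (6 + 5 + 9 + 4 + 5) + 9 = 38.
y: need Σw·y = 38·293 = 11134. Existing = 6·534 + 5·542 + 9·185 + 4·458 + 5·253 = 10676. Remainder 458 / 9 ≈ 50.89.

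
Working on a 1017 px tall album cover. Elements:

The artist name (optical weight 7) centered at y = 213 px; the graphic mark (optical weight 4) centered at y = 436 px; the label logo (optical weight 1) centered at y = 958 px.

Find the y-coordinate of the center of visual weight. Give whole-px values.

Σw = 7 + 4 + 1 = 12.
y: (7·213 + 4·436 + 1·958) / 12 = 4193 / 12 ≈ 349.42

y ≈ 349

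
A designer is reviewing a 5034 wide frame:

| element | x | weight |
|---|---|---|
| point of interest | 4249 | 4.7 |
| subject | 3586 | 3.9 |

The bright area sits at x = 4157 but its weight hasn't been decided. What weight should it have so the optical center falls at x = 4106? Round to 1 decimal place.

Existing Σw = 8.6 (4.7 + 3.9); existing moment 4.7·4249 + 3.9·3586 = 33955.7.
Set Σw·x/Σw = 4106: (33955.7 + 4157w) = 4106·(8.6 + w).
Rearranging, w·(4157 − 4106) = 4106·8.6 − 33955.7 = 1355.9, so w ≈ 1355.9/51 = 26.59.

w ≈ 26.6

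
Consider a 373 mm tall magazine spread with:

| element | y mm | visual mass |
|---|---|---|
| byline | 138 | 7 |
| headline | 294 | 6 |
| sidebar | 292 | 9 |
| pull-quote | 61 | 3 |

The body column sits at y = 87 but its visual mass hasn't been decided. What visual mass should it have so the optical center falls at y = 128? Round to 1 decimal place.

w ≈ 57.1

Known weights sum to 7 + 6 + 9 + 3 = 25; their moment is 7·138 + 6·294 + 9·292 + 3·61 = 5541.
Set Σw·y/Σw = 128: (5541 + 87w) = 128·(25 + w).
Solving: w = (128·25 − 5541) / (87 − 128) = -2341 / -41 ≈ 57.10.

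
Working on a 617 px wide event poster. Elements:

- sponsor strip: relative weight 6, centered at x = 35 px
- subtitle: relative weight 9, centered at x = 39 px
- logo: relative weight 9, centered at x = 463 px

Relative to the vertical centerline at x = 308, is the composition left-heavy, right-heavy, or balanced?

left-heavy

Weights sum to 6 + 9 + 9 = 24.
x: (6·35 + 9·39 + 9·463) / 24 = 4728 / 24 ≈ 197.00
197.0 lies left of the midline 308, so the layout is left-heavy.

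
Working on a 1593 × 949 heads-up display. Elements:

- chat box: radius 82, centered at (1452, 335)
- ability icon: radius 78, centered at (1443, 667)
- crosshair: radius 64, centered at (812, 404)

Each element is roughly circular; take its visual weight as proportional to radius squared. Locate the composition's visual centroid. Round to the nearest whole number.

r² weights: chat box 82² = 6724, ability icon 78² = 6084, crosshair 64² = 4096. Total = 16904.
x: (6724·1452 + 6084·1443 + 4096·812) / 16904 = 21868412 / 16904 ≈ 1293.68
y: (6724·335 + 6084·667 + 4096·404) / 16904 = 7965352 / 16904 ≈ 471.21

(1294, 471)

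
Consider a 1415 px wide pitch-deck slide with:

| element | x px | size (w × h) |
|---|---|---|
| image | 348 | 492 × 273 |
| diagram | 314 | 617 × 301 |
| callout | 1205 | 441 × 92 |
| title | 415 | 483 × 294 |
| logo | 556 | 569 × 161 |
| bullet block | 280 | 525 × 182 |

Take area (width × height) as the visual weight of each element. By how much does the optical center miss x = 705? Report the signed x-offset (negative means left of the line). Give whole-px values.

Areas: image 492·273 = 134316, diagram 617·301 = 185717, callout 441·92 = 40572, title 483·294 = 142002, logo 569·161 = 91609, bullet block 525·182 = 95550. Total weight = 689766.
x-moment: 134316·348 + 185717·314 + 40572·1205 + 142002·415 + 91609·556 + 95550·280 = 290565800; centroid 290565800/689766 ≈ 421.25.
Against x = 705, that's 421.25 − 705 = -283.75.

≈ -284 px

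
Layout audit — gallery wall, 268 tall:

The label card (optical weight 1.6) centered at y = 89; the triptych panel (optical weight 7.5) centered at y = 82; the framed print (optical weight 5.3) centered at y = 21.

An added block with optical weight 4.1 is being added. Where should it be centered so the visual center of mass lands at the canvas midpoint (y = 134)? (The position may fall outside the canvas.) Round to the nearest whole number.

y ≈ 393

New total weight: (1.6 + 7.5 + 5.3) + 4.1 = 18.5.
y: need Σw·y = 18.5·134 = 2479.0. Existing = 1.6·89 + 7.5·82 + 5.3·21 = 868.7. Remainder 1610.3 / 4.1 ≈ 392.76.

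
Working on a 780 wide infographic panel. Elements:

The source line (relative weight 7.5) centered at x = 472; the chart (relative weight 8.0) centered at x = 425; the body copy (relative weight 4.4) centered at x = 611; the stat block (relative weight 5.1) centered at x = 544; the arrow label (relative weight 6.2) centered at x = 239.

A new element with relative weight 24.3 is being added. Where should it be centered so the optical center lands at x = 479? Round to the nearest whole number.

x ≈ 523

After adding the new element, total weight = 7.5 + 8.0 + 4.4 + 5.1 + 6.2 + 24.3 = 55.5.
Along x: (13884.6 + 24.3·x) / 55.5 = 479 (existing moment 7.5·472 + 8.0·425 + 4.4·611 + 5.1·544 + 6.2·239 = 13884.6) ⇒ x = (26584.5 − 13884.6) / 24.3 ≈ 522.63.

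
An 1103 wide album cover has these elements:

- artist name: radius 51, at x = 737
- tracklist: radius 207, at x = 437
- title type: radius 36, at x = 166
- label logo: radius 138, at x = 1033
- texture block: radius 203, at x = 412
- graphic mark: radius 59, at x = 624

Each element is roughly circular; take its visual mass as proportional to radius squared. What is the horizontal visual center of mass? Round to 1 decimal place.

x ≈ 540.2

r² weights: artist name 51² = 2601, tracklist 207² = 42849, title type 36² = 1296, label logo 138² = 19044, texture block 203² = 41209, graphic mark 59² = 3481. Total = 110480.
Σw·x = 2601·737 + 42849·437 + 1296·166 + 19044·1033 + 41209·412 + 3481·624 = 59679790, so x̄ = 59679790/110480 ≈ 540.19.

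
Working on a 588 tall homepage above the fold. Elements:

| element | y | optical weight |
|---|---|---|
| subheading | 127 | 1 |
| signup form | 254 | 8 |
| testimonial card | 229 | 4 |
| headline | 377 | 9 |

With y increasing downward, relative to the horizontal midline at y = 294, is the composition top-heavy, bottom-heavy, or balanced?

Weights sum to 1 + 8 + 4 + 9 = 22.
Σw·y = 1·127 + 8·254 + 4·229 + 9·377 = 6468, so ȳ = 6468/22 ≈ 294.00.
The centroid 294.00 matches the midline at 294, so the layout is balanced.

balanced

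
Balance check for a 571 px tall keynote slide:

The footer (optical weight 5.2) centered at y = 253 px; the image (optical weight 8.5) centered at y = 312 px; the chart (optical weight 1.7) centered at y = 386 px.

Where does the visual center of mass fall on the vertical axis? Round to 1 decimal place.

y ≈ 300.2

Weights sum to 5.2 + 8.5 + 1.7 = 15.4.
y: (5.2·253 + 8.5·312 + 1.7·386) / 15.4 = 4623.8 / 15.4 ≈ 300.25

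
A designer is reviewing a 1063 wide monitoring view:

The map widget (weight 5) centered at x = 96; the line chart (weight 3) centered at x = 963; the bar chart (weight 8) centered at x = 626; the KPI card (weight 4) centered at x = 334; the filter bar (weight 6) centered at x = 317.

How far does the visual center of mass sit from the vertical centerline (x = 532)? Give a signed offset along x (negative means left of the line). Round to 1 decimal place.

≈ -85.3

Σw = 5 + 3 + 8 + 4 + 6 = 26.
Σw·x = 5·96 + 3·963 + 8·626 + 4·334 + 6·317 = 11615, so x̄ = 11615/26 ≈ 446.73.
Difference: 446.73 − 532 ≈ -85.27.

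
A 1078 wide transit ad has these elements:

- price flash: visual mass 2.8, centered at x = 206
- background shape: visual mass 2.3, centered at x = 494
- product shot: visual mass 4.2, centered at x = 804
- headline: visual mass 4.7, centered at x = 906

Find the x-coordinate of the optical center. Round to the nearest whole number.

x ≈ 668

Σw = 2.8 + 2.3 + 4.2 + 4.7 = 14.0.
x: (2.8·206 + 2.3·494 + 4.2·804 + 4.7·906) / 14.0 = 9348.0 / 14.0 ≈ 667.71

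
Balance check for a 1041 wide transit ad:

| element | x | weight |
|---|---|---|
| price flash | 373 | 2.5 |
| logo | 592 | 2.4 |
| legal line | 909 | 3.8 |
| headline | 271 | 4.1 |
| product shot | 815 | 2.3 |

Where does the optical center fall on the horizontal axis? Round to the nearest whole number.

Σw = 2.5 + 2.4 + 3.8 + 4.1 + 2.3 = 15.1.
x: (2.5·373 + 2.4·592 + 3.8·909 + 4.1·271 + 2.3·815) / 15.1 = 8793.1 / 15.1 ≈ 582.32

x ≈ 582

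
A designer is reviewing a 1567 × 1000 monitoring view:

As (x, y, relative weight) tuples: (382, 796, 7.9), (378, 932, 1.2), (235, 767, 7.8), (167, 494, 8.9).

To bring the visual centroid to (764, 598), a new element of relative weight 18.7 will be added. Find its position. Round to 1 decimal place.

With the new element, Σw becomes 7.9 + 1.2 + 7.8 + 8.9 + 18.7 = 44.5.
x: need Σw·x = 44.5·764 = 33998.0. Existing = 7.9·382 + 1.2·378 + 7.8·235 + 8.9·167 = 6790.7. Remainder 27207.3 / 18.7 ≈ 1454.94.
y: need Σw·y = 44.5·598 = 26611.0. Existing = 7.9·796 + 1.2·932 + 7.8·767 + 8.9·494 = 17786.0. Remainder 8825.0 / 18.7 ≈ 471.93.

(1454.9, 471.9)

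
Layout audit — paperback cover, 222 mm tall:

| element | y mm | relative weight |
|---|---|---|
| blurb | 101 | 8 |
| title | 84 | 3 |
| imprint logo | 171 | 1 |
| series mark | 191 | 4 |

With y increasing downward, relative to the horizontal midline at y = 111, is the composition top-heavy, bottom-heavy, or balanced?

Weights sum to 8 + 3 + 1 + 4 = 16.
Σw·y = 8·101 + 3·84 + 1·171 + 4·191 = 1995, so ȳ = 1995/16 ≈ 124.69.
124.7 lies below (larger y than) the midline 111, so the layout is bottom-heavy.

bottom-heavy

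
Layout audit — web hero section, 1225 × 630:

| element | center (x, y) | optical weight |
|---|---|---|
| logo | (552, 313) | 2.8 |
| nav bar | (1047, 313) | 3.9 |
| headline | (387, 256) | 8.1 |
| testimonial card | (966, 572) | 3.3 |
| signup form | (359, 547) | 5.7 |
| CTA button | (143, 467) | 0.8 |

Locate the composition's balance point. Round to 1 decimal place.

Total weight = 2.8 + 3.9 + 8.1 + 3.3 + 5.7 + 0.8 = 24.6.
x-moment: 2.8·552 + 3.9·1047 + 8.1·387 + 3.3·966 + 5.7·359 + 0.8·143 = 14112.1; centroid 14112.1/24.6 ≈ 573.66.
y-moment: 2.8·313 + 3.9·313 + 8.1·256 + 3.3·572 + 5.7·547 + 0.8·467 = 9549.8; centroid 9549.8/24.6 ≈ 388.20.

(573.7, 388.2)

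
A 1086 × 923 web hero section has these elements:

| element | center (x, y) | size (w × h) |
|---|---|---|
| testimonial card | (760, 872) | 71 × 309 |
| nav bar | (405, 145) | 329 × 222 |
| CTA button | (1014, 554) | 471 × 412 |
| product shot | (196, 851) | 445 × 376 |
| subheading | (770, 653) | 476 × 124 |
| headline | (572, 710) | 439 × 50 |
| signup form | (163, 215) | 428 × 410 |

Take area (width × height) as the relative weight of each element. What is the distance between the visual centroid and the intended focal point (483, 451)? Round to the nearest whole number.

≈ 75

Areas: testimonial card 71·309 = 21939, nav bar 329·222 = 73038, CTA button 471·412 = 194052, product shot 445·376 = 167320, subheading 476·124 = 59024, headline 439·50 = 21950, signup form 428·410 = 175480. Total weight = 712803.
x: moment 362424598 / weight 712803 ≈ 508.45
Σw·y = 371470818; ȳ = 371470818/712803 ≈ 521.14.
From (483, 451): dx = 25.45, dy = 70.14, so the distance is √(dx²+dy²) ≈ 74.62.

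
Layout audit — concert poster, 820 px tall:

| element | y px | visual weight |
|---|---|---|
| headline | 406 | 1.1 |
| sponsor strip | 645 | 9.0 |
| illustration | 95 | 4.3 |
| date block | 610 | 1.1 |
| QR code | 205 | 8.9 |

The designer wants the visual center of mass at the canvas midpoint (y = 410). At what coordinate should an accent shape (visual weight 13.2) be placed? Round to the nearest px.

y ≈ 474

With the accent shape, Σw becomes 1.1 + 9.0 + 4.3 + 1.1 + 8.9 + 13.2 = 37.6.
y: target moment 37.6×410 = 15416.0; current 1.1·406 + 9.0·645 + 4.3·95 + 1.1·610 + 8.9·205 = 9155.6; the accent shape supplies 6260.4, so y = 6260.4/13.2 ≈ 474.27.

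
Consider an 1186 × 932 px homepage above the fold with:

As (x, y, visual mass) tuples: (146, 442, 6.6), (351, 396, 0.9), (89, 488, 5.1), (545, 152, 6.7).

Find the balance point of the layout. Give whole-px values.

Total weight = 6.6 + 0.9 + 5.1 + 6.7 = 19.3.
x-moment: 6.6·146 + 0.9·351 + 5.1·89 + 6.7·545 = 5384.9; centroid 5384.9/19.3 ≈ 279.01.
y-moment: 6.6·442 + 0.9·396 + 5.1·488 + 6.7·152 = 6780.8; centroid 6780.8/19.3 ≈ 351.34.

(279, 351)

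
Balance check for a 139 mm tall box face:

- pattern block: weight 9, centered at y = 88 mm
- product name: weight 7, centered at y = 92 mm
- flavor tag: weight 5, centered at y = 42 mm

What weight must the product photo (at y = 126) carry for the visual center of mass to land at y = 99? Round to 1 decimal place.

Fixed elements: Σw = 9 + 7 + 5 = 21, Σw·y = 9·88 + 7·92 + 5·42 = 1646.
Balance at y = 99 requires (1646 + w·126) / (21 + w) = 99.
Rearranging, w·(126 − 99) = 99·21 − 1646 = 433, so w ≈ 433/27 = 16.04.

w ≈ 16.0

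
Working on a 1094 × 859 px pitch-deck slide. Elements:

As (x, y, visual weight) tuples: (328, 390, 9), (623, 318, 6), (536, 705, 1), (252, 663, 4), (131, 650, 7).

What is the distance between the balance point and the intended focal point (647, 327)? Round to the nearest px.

≈ 350 px

Weights sum to 9 + 6 + 1 + 4 + 7 = 27.
x-moment: 9·328 + 6·623 + 1·536 + 4·252 + 7·131 = 9151; centroid 9151/27 ≈ 338.93.
y-moment: 9·390 + 6·318 + 1·705 + 4·663 + 7·650 = 13325; centroid 13325/27 ≈ 493.52.
From (647, 327): dx = -308.07, dy = 166.52, so the distance is √(dx²+dy²) ≈ 350.20.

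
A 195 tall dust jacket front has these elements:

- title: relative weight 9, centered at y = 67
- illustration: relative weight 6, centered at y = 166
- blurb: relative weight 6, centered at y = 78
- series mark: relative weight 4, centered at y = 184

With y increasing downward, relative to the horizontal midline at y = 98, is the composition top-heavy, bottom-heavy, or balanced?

bottom-heavy

Weights sum to 9 + 6 + 6 + 4 = 25.
y: (9·67 + 6·166 + 6·78 + 4·184) / 25 = 2803 / 25 ≈ 112.12
Since 112.1 is below (larger y than) 98, the composition reads bottom-heavy.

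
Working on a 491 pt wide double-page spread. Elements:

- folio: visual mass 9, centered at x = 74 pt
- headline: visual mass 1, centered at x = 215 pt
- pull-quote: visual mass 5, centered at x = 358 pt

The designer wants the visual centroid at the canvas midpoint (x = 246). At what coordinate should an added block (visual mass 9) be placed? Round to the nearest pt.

With the added block, Σw becomes 9 + 1 + 5 + 9 = 24.
x: target moment 24×246 = 5904; current 9·74 + 1·215 + 5·358 = 2671; the added block supplies 3233, so x = 3233/9 ≈ 359.22.

x ≈ 359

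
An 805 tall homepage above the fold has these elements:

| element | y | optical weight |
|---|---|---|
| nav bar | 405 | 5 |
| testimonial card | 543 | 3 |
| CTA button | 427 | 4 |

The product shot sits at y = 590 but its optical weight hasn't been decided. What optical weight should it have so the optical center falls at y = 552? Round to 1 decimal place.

Known weights sum to 5 + 3 + 4 = 12; their moment is 5·405 + 3·543 + 4·427 = 5362.
For the centroid to hit 552: (5362 + w·590) / (12 + w) = 552.
Solving: w = (552·12 − 5362) / (590 − 552) = 1262 / 38 ≈ 33.21.

w ≈ 33.2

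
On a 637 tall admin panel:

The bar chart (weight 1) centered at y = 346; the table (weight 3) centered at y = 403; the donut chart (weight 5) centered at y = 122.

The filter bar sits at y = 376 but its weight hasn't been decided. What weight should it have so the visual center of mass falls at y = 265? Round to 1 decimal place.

w ≈ 2.0

Existing Σw = 9 (1 + 3 + 5); existing moment 1·346 + 3·403 + 5·122 = 2165.
Balance at y = 265 requires (2165 + w·376) / (9 + w) = 265.
Solving: w = (265·9 − 2165) / (376 − 265) = 220 / 111 ≈ 1.98.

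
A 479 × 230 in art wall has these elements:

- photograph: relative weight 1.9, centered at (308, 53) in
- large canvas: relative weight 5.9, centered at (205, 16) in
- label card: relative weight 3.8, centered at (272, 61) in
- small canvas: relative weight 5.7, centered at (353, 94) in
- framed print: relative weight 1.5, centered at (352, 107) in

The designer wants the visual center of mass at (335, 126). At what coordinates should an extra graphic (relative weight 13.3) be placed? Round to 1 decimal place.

After adding the extra graphic, total weight = 1.9 + 5.9 + 3.8 + 5.7 + 1.5 + 13.3 = 32.1.
x: target moment 32.1×335 = 10753.5; current 1.9·308 + 5.9·205 + 3.8·272 + 5.7·353 + 1.5·352 = 5368.4; the extra graphic supplies 5385.1, so x = 5385.1/13.3 ≈ 404.89.
y: target moment 32.1×126 = 4044.6; current 1.9·53 + 5.9·16 + 3.8·61 + 5.7·94 + 1.5·107 = 1123.2; the extra graphic supplies 2921.4, so y = 2921.4/13.3 ≈ 219.65.

(404.9, 219.7)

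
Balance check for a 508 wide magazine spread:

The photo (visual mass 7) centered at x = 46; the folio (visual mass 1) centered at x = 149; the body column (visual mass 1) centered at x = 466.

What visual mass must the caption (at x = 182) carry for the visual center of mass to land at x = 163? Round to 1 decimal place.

Fixed elements: Σw = 7 + 1 + 1 = 9, Σw·x = 7·46 + 1·149 + 1·466 = 937.
For the centroid to hit 163: (937 + w·182) / (9 + w) = 163.
So w = (163·9 − 937)/(182 − 163) = 530/19 ≈ 27.89.

w ≈ 27.9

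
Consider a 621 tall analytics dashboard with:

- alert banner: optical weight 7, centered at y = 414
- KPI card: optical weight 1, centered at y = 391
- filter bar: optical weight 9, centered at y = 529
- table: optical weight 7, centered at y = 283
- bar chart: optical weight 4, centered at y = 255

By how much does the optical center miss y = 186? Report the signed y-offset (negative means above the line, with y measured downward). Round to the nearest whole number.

Weights sum to 7 + 1 + 9 + 7 + 4 = 28.
y-moment: 7·414 + 1·391 + 9·529 + 7·283 + 4·255 = 11051; centroid 11051/28 ≈ 394.68.
Offset from y = 186: 394.68 − 186 ≈ 208.68.

≈ 209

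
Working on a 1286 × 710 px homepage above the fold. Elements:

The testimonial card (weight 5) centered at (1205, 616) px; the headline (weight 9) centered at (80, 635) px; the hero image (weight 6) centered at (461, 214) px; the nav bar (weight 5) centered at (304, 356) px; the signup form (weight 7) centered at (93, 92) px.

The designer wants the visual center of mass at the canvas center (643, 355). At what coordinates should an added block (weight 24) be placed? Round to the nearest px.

(1014, 307)

With the added block, Σw becomes 5 + 9 + 6 + 5 + 7 + 24 = 56.
x: need Σw·x = 56·643 = 36008. Existing = 5·1205 + 9·80 + 6·461 + 5·304 + 7·93 = 11682. Remainder 24326 / 24 ≈ 1013.58.
y: need Σw·y = 56·355 = 19880. Existing = 5·616 + 9·635 + 6·214 + 5·356 + 7·92 = 12503. Remainder 7377 / 24 ≈ 307.38.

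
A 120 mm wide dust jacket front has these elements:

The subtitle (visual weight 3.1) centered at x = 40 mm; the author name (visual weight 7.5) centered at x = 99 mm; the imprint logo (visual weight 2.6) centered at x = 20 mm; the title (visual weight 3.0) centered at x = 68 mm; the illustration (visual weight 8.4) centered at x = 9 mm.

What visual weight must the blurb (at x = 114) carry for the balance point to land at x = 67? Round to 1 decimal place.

w ≈ 9.6

Existing Σw = 24.6 (3.1 + 7.5 + 2.6 + 3.0 + 8.4); existing moment 3.1·40 + 7.5·99 + 2.6·20 + 3.0·68 + 8.4·9 = 1198.1.
For the centroid to hit 67: (1198.1 + w·114) / (24.6 + w) = 67.
So w = (67·24.6 − 1198.1)/(114 − 67) = 450.1/47 ≈ 9.58.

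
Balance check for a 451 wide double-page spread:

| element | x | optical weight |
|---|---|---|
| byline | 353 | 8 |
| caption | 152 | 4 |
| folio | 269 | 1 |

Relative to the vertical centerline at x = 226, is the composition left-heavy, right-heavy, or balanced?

right-heavy

Σw = 8 + 4 + 1 = 13.
Σw·x = 8·353 + 4·152 + 1·269 = 3701, so x̄ = 3701/13 ≈ 284.69.
Since 284.7 is right of 226, the composition reads right-heavy.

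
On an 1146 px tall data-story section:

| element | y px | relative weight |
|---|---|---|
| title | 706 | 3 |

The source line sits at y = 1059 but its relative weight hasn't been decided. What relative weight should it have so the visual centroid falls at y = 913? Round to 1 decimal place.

The single fixed element contributes weight 3, moment 3·706 = 2118.
For the centroid to hit 913: (2118 + w·1059) / (3 + w) = 913.
Rearranging, w·(1059 − 913) = 913·3 − 2118 = 621, so w ≈ 621/146 = 4.25.

w ≈ 4.3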